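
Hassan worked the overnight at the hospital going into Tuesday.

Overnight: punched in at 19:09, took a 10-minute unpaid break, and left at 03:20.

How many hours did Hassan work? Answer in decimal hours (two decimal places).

8.02 hours

Overnight: 19:09 → midnight = 4 h 51 min; midnight → 03:20 = 3 h 20 min; span 8 h 11 min; less 10 min break → 8 h 1 min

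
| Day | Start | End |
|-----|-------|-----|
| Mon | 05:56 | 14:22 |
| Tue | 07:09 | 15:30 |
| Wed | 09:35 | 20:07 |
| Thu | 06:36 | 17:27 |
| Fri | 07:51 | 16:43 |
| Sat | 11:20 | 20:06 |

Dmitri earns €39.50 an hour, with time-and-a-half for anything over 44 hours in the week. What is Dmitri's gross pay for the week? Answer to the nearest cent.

Mon: 05:56–14:22 = 8 h 26 min
Tue: 07:09–15:30 = 8 h 21 min
Wed: 09:35–20:07 = 10 h 32 min
Thu: 06:36–17:27 = 10 h 51 min
Fri: 07:51–16:43 = 8 h 52 min
Sat: 11:20–20:06 = 8 h 46 min
Total worked: 55 h 48 min = 3348 min.
Regular 44 h 0 min = 2640 min at €39.50/h; overtime 11 h 48 min = 708 min at €59.25/h.
Pay = (2640 × €39.50 + 708 × €59.25) ÷ 60 = €2437.15.

€2437.15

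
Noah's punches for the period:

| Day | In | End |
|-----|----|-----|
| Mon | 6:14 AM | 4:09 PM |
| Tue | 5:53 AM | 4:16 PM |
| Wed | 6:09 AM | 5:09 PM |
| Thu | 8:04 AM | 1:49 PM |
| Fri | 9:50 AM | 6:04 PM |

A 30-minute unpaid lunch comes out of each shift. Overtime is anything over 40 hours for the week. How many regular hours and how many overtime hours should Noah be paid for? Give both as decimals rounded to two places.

Regular 40.00 hours, overtime 2.78 hours

Mon: 6:14 AM–4:09 PM = 9 h 55 min; less 30 min break → 9 h 25 min
Tue: 5:53 AM–4:16 PM = 10 h 23 min; less 30 min break → 9 h 53 min
Wed: 6:09 AM–5:09 PM = 11 h 0 min; less 30 min break → 10 h 30 min
Thu: 8:04 AM–1:49 PM = 5 h 45 min; less 30 min break → 5 h 15 min
Fri: 9:50 AM–6:04 PM = 8 h 14 min; less 30 min break → 7 h 44 min
Total worked: 42 h 47 min = 42.78 h.
Threshold 40 h → overtime 2 h 47 min, regular 40 h 0 min.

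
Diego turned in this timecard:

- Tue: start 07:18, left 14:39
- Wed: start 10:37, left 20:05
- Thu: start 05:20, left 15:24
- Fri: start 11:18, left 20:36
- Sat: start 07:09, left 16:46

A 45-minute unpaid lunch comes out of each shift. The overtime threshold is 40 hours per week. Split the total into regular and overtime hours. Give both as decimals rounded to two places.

Tue: 07:18–14:39 = 7 h 21 min; less 45 min break → 6 h 36 min
Wed: 10:37–20:05 = 9 h 28 min; less 45 min break → 8 h 43 min
Thu: 05:20–15:24 = 10 h 4 min; less 45 min break → 9 h 19 min
Fri: 11:18–20:36 = 9 h 18 min; less 45 min break → 8 h 33 min
Sat: 07:09–16:46 = 9 h 37 min; less 45 min break → 8 h 52 min
Total worked: 42 h 3 min = 42.05 h.
Threshold 40 h → overtime 2 h 3 min, regular 40 h 0 min.

Regular 40.00 hours, overtime 2.05 hours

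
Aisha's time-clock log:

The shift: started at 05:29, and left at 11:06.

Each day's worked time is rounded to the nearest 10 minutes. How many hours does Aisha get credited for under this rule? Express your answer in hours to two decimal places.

The shift: 05:29–11:06 = 5 h 37 min → rounds to 5 h 40 min

5.67 hours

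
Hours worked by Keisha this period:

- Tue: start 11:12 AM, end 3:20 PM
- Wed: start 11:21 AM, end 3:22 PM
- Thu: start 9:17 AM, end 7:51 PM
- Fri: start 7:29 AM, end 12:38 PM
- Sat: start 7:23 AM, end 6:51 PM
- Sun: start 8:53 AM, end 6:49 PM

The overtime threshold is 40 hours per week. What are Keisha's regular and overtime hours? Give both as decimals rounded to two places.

Tue: 11:12 AM–3:20 PM = 4 h 8 min
Wed: 11:21 AM–3:22 PM = 4 h 1 min
Thu: 9:17 AM–7:51 PM = 10 h 34 min
Fri: 7:29 AM–12:38 PM = 5 h 9 min
Sat: 7:23 AM–6:51 PM = 11 h 28 min
Sun: 8:53 AM–6:49 PM = 9 h 56 min
Total worked: 45 h 16 min = 45.27 h.
Threshold 40 h → overtime 5 h 16 min, regular 40 h 0 min.

Regular 40.00 hours, overtime 5.27 hours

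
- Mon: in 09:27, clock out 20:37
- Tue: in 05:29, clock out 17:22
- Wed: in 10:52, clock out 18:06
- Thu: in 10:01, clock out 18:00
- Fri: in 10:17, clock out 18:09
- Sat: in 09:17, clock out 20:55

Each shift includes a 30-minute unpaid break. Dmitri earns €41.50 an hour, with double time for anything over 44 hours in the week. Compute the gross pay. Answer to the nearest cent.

Mon: 09:27–20:37 = 11 h 10 min; less 30 min break → 10 h 40 min
Tue: 05:29–17:22 = 11 h 53 min; less 30 min break → 11 h 23 min
Wed: 10:52–18:06 = 7 h 14 min; less 30 min break → 6 h 44 min
Thu: 10:01–18:00 = 7 h 59 min; less 30 min break → 7 h 29 min
Fri: 10:17–18:09 = 7 h 52 min; less 30 min break → 7 h 22 min
Sat: 09:17–20:55 = 11 h 38 min; less 30 min break → 11 h 8 min
Total worked: 54 h 46 min = 3286 min.
Regular 44 h 0 min = 2640 min at €41.50/h; overtime 10 h 46 min = 646 min at €83.00/h.
Pay = (2640 × €41.50 + 646 × €83.00) ÷ 60 = €2719.63.

€2719.63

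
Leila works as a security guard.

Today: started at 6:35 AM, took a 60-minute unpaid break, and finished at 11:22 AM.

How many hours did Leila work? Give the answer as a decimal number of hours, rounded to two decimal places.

Today: 6:35 AM–11:22 AM = 4 h 47 min; less 60 min break → 3 h 47 min

3.78 hours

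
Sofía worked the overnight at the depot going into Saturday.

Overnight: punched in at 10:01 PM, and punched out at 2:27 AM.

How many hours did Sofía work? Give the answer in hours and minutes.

4 h 26 min

Overnight: 10:01 PM → midnight = 1 h 59 min; midnight → 2:27 AM = 2 h 27 min; span 4 h 26 min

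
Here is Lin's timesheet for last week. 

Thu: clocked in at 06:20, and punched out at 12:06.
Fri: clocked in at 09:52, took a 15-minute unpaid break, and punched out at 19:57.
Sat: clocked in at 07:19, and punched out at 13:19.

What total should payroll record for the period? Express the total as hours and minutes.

21 h 36 min

Thu: 06:20–12:06 = 5 h 46 min
Fri: 09:52–19:57 = 10 h 5 min; less 15 min break → 9 h 50 min
Sat: 07:19–13:19 = 6 h 0 min
Total: 5 h 46 min + 9 h 50 min + 6 h 0 min = 21 h 36 min.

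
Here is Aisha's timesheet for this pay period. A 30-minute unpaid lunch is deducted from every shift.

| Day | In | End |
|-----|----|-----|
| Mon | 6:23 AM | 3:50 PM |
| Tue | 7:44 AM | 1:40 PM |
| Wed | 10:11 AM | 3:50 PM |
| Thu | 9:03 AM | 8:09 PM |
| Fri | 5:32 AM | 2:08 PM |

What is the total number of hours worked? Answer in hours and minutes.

Mon: 6:23 AM–3:50 PM = 9 h 27 min; less 30 min break → 8 h 57 min
Tue: 7:44 AM–1:40 PM = 5 h 56 min; less 30 min break → 5 h 26 min
Wed: 10:11 AM–3:50 PM = 5 h 39 min; less 30 min break → 5 h 9 min
Thu: 9:03 AM–8:09 PM = 11 h 6 min; less 30 min break → 10 h 36 min
Fri: 5:32 AM–2:08 PM = 8 h 36 min; less 30 min break → 8 h 6 min
Total: 8 h 57 min + 5 h 26 min + 5 h 9 min + 10 h 36 min + 8 h 6 min = 38 h 14 min.

38 h 14 min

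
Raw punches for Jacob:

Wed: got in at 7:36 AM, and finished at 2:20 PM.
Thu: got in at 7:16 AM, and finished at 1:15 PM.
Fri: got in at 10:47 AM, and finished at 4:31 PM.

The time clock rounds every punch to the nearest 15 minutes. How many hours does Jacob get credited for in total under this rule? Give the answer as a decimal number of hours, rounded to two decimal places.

18.50 hours

Wed: in 7:36 AM→7:30 AM, out 2:20 PM→2:15 PM; 6 h 45 min
Thu: in 7:16 AM→7:15 AM, out 1:15 PM→1:15 PM; 6 h 0 min
Fri: in 10:47 AM→10:45 AM, out 4:31 PM→4:30 PM; 5 h 45 min
Total credited: 18 h 30 min.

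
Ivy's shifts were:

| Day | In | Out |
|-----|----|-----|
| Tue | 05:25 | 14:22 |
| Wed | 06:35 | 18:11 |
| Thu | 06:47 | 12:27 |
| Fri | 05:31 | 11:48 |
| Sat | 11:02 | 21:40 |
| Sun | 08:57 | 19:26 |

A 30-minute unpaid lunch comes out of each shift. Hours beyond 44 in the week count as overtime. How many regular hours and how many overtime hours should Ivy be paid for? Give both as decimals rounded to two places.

Regular 44.00 hours, overtime 6.62 hours

Tue: 05:25–14:22 = 8 h 57 min; less 30 min break → 8 h 27 min
Wed: 06:35–18:11 = 11 h 36 min; less 30 min break → 11 h 6 min
Thu: 06:47–12:27 = 5 h 40 min; less 30 min break → 5 h 10 min
Fri: 05:31–11:48 = 6 h 17 min; less 30 min break → 5 h 47 min
Sat: 11:02–21:40 = 10 h 38 min; less 30 min break → 10 h 8 min
Sun: 08:57–19:26 = 10 h 29 min; less 30 min break → 9 h 59 min
Total worked: 50 h 37 min = 50.62 h.
Threshold 44 h → overtime 6 h 37 min, regular 44 h 0 min.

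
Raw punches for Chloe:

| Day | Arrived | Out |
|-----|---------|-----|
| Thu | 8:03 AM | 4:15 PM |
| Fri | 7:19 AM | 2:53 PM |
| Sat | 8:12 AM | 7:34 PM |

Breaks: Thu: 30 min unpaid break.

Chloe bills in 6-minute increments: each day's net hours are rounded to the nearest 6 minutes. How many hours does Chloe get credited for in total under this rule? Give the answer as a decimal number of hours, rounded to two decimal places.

26.70 hours

Thu: 8:03 AM–4:15 PM = 8 h 12 min − 30 min = 7 h 42 min → rounds to 7 h 42 min
Fri: 7:19 AM–2:53 PM = 7 h 34 min → rounds to 7 h 36 min
Sat: 8:12 AM–7:34 PM = 11 h 22 min → rounds to 11 h 24 min
Total credited: 26 h 42 min.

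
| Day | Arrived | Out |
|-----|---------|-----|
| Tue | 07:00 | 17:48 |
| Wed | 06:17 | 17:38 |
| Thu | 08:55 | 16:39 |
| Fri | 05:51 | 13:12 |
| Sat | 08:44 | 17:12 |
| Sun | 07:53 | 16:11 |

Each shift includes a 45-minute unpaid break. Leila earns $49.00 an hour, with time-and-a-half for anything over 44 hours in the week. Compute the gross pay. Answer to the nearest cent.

$2560.25

Tue: 07:00–17:48 = 10 h 48 min; less 45 min break → 10 h 3 min
Wed: 06:17–17:38 = 11 h 21 min; less 45 min break → 10 h 36 min
Thu: 08:55–16:39 = 7 h 44 min; less 45 min break → 6 h 59 min
Fri: 05:51–13:12 = 7 h 21 min; less 45 min break → 6 h 36 min
Sat: 08:44–17:12 = 8 h 28 min; less 45 min break → 7 h 43 min
Sun: 07:53–16:11 = 8 h 18 min; less 45 min break → 7 h 33 min
Total worked: 49 h 30 min = 2970 min.
Regular 44 h 0 min = 2640 min at $49.00/h; overtime 5 h 30 min = 330 min at $73.50/h.
Pay = (2640 × $49.00 + 330 × $73.50) ÷ 60 = $2560.25.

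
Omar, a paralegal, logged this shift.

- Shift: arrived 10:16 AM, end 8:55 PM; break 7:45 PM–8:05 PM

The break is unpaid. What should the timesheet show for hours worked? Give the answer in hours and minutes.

Shift: 10:16 AM–8:55 PM = 10 h 39 min; less 20 min break → 10 h 19 min

10 h 19 min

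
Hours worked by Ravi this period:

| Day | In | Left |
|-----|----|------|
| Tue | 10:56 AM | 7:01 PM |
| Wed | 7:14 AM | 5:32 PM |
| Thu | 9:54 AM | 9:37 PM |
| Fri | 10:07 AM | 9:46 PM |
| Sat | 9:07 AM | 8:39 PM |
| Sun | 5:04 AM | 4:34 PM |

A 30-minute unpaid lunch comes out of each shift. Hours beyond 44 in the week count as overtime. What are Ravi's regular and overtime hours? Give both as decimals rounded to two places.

Regular 44.00 hours, overtime 17.78 hours

Tue: 10:56 AM–7:01 PM = 8 h 5 min; less 30 min break → 7 h 35 min
Wed: 7:14 AM–5:32 PM = 10 h 18 min; less 30 min break → 9 h 48 min
Thu: 9:54 AM–9:37 PM = 11 h 43 min; less 30 min break → 11 h 13 min
Fri: 10:07 AM–9:46 PM = 11 h 39 min; less 30 min break → 11 h 9 min
Sat: 9:07 AM–8:39 PM = 11 h 32 min; less 30 min break → 11 h 2 min
Sun: 5:04 AM–4:34 PM = 11 h 30 min; less 30 min break → 11 h 0 min
Total worked: 61 h 47 min = 61.78 h.
Threshold 44 h → overtime 17 h 47 min, regular 44 h 0 min.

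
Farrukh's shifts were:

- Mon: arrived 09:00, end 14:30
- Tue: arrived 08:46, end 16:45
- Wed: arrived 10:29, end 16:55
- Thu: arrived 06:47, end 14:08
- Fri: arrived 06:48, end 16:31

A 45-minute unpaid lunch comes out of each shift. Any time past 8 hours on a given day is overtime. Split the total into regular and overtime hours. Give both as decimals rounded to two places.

Regular 32.27 hours, overtime 0.97 hours

Mon: 09:00–14:30 = 5 h 30 min; less 45 min break → 4 h 45 min
Tue: 08:46–16:45 = 7 h 59 min; less 45 min break → 7 h 14 min
Wed: 10:29–16:55 = 6 h 26 min; less 45 min break → 5 h 41 min
Thu: 06:47–14:08 = 7 h 21 min; less 45 min break → 6 h 36 min
Fri: 06:48–16:31 = 9 h 43 min; less 45 min break → 8 h 58 min
Mon reg 4 h 45 min / OT 0 h 0 min; Tue reg 7 h 14 min / OT 0 h 0 min; Wed reg 5 h 41 min / OT 0 h 0 min; Thu reg 6 h 36 min / OT 0 h 0 min; Fri reg 8 h 0 min / OT 0 h 58 min.
Totals: regular 32 h 16 min, overtime 0 h 58 min.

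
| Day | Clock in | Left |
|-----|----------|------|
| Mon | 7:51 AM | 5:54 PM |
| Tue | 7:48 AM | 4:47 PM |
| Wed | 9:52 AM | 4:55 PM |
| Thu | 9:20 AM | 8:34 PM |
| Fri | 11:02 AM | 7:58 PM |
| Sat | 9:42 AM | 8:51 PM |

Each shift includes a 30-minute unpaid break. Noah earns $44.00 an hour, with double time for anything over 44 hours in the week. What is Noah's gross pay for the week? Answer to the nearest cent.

Mon: 7:51 AM–5:54 PM = 10 h 3 min; less 30 min break → 9 h 33 min
Tue: 7:48 AM–4:47 PM = 8 h 59 min; less 30 min break → 8 h 29 min
Wed: 9:52 AM–4:55 PM = 7 h 3 min; less 30 min break → 6 h 33 min
Thu: 9:20 AM–8:34 PM = 11 h 14 min; less 30 min break → 10 h 44 min
Fri: 11:02 AM–7:58 PM = 8 h 56 min; less 30 min break → 8 h 26 min
Sat: 9:42 AM–8:51 PM = 11 h 9 min; less 30 min break → 10 h 39 min
Total worked: 54 h 24 min = 3264 min.
Regular 44 h 0 min = 2640 min at $44.00/h; overtime 10 h 24 min = 624 min at $88.00/h.
Pay = (2640 × $44.00 + 624 × $88.00) ÷ 60 = $2851.20.

$2851.20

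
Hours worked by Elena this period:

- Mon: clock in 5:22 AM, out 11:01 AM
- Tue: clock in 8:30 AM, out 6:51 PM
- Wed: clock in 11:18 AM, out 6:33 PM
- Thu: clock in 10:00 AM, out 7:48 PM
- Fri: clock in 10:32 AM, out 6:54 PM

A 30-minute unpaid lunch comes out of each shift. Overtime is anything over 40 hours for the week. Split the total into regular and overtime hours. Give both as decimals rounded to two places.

Mon: 5:22 AM–11:01 AM = 5 h 39 min; less 30 min break → 5 h 9 min
Tue: 8:30 AM–6:51 PM = 10 h 21 min; less 30 min break → 9 h 51 min
Wed: 11:18 AM–6:33 PM = 7 h 15 min; less 30 min break → 6 h 45 min
Thu: 10:00 AM–7:48 PM = 9 h 48 min; less 30 min break → 9 h 18 min
Fri: 10:32 AM–6:54 PM = 8 h 22 min; less 30 min break → 7 h 52 min
Total worked: 38 h 55 min = 38.92 h.
Threshold 40 h → overtime 0 h 0 min, regular 38 h 55 min.

Regular 38.92 hours, overtime 0.00 hours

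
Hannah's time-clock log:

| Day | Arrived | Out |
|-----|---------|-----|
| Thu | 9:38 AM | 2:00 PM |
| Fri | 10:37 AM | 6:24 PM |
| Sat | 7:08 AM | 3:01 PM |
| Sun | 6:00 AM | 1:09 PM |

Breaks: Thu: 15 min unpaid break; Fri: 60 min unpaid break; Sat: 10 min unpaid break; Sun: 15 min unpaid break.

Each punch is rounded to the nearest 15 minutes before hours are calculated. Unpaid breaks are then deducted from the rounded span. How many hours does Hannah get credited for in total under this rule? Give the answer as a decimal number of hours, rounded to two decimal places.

Thu: in 9:38 AM→9:45 AM, out 2:00 PM→2:00 PM; 4 h 15 min − 15 min = 4 h 0 min
Fri: in 10:37 AM→10:30 AM, out 6:24 PM→6:30 PM; 8 h 0 min − 60 min = 7 h 0 min
Sat: in 7:08 AM→7:15 AM, out 3:01 PM→3:00 PM; 7 h 45 min − 10 min = 7 h 35 min
Sun: in 6:00 AM→6:00 AM, out 1:09 PM→1:15 PM; 7 h 15 min − 15 min = 7 h 0 min
Total credited: 25 h 35 min.

25.58 hours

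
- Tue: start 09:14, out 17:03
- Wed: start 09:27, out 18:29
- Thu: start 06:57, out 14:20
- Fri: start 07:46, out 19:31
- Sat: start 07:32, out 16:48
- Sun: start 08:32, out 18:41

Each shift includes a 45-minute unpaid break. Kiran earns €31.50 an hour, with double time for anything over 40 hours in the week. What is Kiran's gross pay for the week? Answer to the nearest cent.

Tue: 09:14–17:03 = 7 h 49 min; less 45 min break → 7 h 4 min
Wed: 09:27–18:29 = 9 h 2 min; less 45 min break → 8 h 17 min
Thu: 06:57–14:20 = 7 h 23 min; less 45 min break → 6 h 38 min
Fri: 07:46–19:31 = 11 h 45 min; less 45 min break → 11 h 0 min
Sat: 07:32–16:48 = 9 h 16 min; less 45 min break → 8 h 31 min
Sun: 08:32–18:41 = 10 h 9 min; less 45 min break → 9 h 24 min
Total worked: 50 h 54 min = 3054 min.
Regular 40 h 0 min = 2400 min at €31.50/h; overtime 10 h 54 min = 654 min at €63.00/h.
Pay = (2400 × €31.50 + 654 × €63.00) ÷ 60 = €1946.70.

€1946.70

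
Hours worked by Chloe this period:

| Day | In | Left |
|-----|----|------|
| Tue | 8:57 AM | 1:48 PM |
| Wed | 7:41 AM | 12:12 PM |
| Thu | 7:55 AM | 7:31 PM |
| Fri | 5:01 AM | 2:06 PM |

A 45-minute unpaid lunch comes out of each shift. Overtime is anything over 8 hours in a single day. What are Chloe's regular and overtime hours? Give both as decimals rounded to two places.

Tue: 8:57 AM–1:48 PM = 4 h 51 min; less 45 min break → 4 h 6 min
Wed: 7:41 AM–12:12 PM = 4 h 31 min; less 45 min break → 3 h 46 min
Thu: 7:55 AM–7:31 PM = 11 h 36 min; less 45 min break → 10 h 51 min
Fri: 5:01 AM–2:06 PM = 9 h 5 min; less 45 min break → 8 h 20 min
Tue reg 4 h 6 min / OT 0 h 0 min; Wed reg 3 h 46 min / OT 0 h 0 min; Thu reg 8 h 0 min / OT 2 h 51 min; Fri reg 8 h 0 min / OT 0 h 20 min.
Totals: regular 23 h 52 min, overtime 3 h 11 min.

Regular 23.87 hours, overtime 3.18 hours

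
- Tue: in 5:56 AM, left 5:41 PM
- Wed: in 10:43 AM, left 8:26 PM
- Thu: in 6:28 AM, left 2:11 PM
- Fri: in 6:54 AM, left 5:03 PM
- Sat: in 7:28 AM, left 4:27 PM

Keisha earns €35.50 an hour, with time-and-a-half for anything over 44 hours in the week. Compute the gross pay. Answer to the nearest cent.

€1791.86

Tue: 5:56 AM–5:41 PM = 11 h 45 min
Wed: 10:43 AM–8:26 PM = 9 h 43 min
Thu: 6:28 AM–2:11 PM = 7 h 43 min
Fri: 6:54 AM–5:03 PM = 10 h 9 min
Sat: 7:28 AM–4:27 PM = 8 h 59 min
Total worked: 48 h 19 min = 2899 min.
Regular 44 h 0 min = 2640 min at €35.50/h; overtime 4 h 19 min = 259 min at €53.25/h.
Pay = (2640 × €35.50 + 259 × €53.25) ÷ 60 = €1791.86.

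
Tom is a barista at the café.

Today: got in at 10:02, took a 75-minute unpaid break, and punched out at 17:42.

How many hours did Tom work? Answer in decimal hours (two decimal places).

6.42 hours

Today: 10:02–17:42 = 7 h 40 min; less 75 min break → 6 h 25 min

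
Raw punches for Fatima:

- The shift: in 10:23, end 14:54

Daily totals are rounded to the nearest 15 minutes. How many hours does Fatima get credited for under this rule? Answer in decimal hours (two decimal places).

4.50 hours

The shift: 10:23–14:54 = 4 h 31 min → rounds to 4 h 30 min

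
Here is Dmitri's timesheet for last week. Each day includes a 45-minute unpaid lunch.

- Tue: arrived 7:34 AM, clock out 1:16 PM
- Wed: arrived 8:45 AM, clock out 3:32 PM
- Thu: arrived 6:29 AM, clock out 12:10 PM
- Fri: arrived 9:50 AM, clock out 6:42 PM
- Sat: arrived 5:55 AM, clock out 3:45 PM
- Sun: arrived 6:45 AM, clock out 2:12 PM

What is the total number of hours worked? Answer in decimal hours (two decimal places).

39.82 hours

Tue: 7:34 AM–1:16 PM = 5 h 42 min; less 45 min break → 4 h 57 min
Wed: 8:45 AM–3:32 PM = 6 h 47 min; less 45 min break → 6 h 2 min
Thu: 6:29 AM–12:10 PM = 5 h 41 min; less 45 min break → 4 h 56 min
Fri: 9:50 AM–6:42 PM = 8 h 52 min; less 45 min break → 8 h 7 min
Sat: 5:55 AM–3:45 PM = 9 h 50 min; less 45 min break → 9 h 5 min
Sun: 6:45 AM–2:12 PM = 7 h 27 min; less 45 min break → 6 h 42 min
Total: 4 h 57 min + 6 h 2 min + 4 h 56 min + 8 h 7 min + 9 h 5 min + 6 h 42 min = 39 h 49 min.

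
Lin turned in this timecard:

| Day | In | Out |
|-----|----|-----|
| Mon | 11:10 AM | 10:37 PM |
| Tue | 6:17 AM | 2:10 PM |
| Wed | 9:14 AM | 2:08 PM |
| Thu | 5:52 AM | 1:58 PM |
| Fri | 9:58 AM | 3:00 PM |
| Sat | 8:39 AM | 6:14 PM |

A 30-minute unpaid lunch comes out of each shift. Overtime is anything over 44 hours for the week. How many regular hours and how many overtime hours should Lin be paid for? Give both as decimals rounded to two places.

Mon: 11:10 AM–10:37 PM = 11 h 27 min; less 30 min break → 10 h 57 min
Tue: 6:17 AM–2:10 PM = 7 h 53 min; less 30 min break → 7 h 23 min
Wed: 9:14 AM–2:08 PM = 4 h 54 min; less 30 min break → 4 h 24 min
Thu: 5:52 AM–1:58 PM = 8 h 6 min; less 30 min break → 7 h 36 min
Fri: 9:58 AM–3:00 PM = 5 h 2 min; less 30 min break → 4 h 32 min
Sat: 8:39 AM–6:14 PM = 9 h 35 min; less 30 min break → 9 h 5 min
Total worked: 43 h 57 min = 43.95 h.
Threshold 44 h → overtime 0 h 0 min, regular 43 h 57 min.

Regular 43.95 hours, overtime 0.00 hours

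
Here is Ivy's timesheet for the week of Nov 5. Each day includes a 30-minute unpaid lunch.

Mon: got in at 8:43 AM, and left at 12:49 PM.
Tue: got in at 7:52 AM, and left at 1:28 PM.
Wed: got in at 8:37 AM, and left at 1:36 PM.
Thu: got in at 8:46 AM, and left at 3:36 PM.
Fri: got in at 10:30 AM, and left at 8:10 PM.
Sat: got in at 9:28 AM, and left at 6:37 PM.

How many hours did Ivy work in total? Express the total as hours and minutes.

Mon: 8:43 AM–12:49 PM = 4 h 6 min; less 30 min break → 3 h 36 min
Tue: 7:52 AM–1:28 PM = 5 h 36 min; less 30 min break → 5 h 6 min
Wed: 8:37 AM–1:36 PM = 4 h 59 min; less 30 min break → 4 h 29 min
Thu: 8:46 AM–3:36 PM = 6 h 50 min; less 30 min break → 6 h 20 min
Fri: 10:30 AM–8:10 PM = 9 h 40 min; less 30 min break → 9 h 10 min
Sat: 9:28 AM–6:37 PM = 9 h 9 min; less 30 min break → 8 h 39 min
Total: 3 h 36 min + 5 h 6 min + 4 h 29 min + 6 h 20 min + 9 h 10 min + 8 h 39 min = 37 h 20 min.

37 h 20 min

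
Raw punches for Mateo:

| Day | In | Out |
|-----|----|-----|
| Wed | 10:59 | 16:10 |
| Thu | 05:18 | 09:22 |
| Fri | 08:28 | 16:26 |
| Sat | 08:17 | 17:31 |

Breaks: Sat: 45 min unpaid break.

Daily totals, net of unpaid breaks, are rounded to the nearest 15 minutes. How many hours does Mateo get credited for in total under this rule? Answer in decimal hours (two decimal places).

25.75 hours

Wed: 10:59–16:10 = 5 h 11 min → rounds to 5 h 15 min
Thu: 05:18–09:22 = 4 h 4 min → rounds to 4 h 0 min
Fri: 08:28–16:26 = 7 h 58 min → rounds to 8 h 0 min
Sat: 08:17–17:31 = 9 h 14 min − 45 min = 8 h 29 min → rounds to 8 h 30 min
Total credited: 25 h 45 min.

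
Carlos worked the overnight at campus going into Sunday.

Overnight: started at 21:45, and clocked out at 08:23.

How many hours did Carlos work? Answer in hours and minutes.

10 h 38 min

Overnight: 21:45 → midnight = 2 h 15 min; midnight → 08:23 = 8 h 23 min; span 10 h 38 min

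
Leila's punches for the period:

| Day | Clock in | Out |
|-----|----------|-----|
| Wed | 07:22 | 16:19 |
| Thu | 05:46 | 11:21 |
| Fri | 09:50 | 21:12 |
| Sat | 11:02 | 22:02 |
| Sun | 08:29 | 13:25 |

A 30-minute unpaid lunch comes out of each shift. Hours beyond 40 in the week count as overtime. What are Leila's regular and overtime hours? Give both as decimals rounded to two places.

Wed: 07:22–16:19 = 8 h 57 min; less 30 min break → 8 h 27 min
Thu: 05:46–11:21 = 5 h 35 min; less 30 min break → 5 h 5 min
Fri: 09:50–21:12 = 11 h 22 min; less 30 min break → 10 h 52 min
Sat: 11:02–22:02 = 11 h 0 min; less 30 min break → 10 h 30 min
Sun: 08:29–13:25 = 4 h 56 min; less 30 min break → 4 h 26 min
Total worked: 39 h 20 min = 39.33 h.
Threshold 40 h → overtime 0 h 0 min, regular 39 h 20 min.

Regular 39.33 hours, overtime 0.00 hours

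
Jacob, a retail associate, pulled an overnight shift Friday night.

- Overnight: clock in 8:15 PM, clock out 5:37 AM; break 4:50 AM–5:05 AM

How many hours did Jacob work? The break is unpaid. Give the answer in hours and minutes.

Overnight: 8:15 PM → midnight = 3 h 45 min; midnight → 5:37 AM = 5 h 37 min; span 9 h 22 min; less 15 min break → 9 h 7 min

9 h 7 min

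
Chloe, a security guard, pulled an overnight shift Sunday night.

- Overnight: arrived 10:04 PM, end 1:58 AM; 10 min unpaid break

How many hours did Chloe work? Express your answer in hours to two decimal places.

3.73 hours

Overnight: 10:04 PM → midnight = 1 h 56 min; midnight → 1:58 AM = 1 h 58 min; span 3 h 54 min; less 10 min break → 3 h 44 min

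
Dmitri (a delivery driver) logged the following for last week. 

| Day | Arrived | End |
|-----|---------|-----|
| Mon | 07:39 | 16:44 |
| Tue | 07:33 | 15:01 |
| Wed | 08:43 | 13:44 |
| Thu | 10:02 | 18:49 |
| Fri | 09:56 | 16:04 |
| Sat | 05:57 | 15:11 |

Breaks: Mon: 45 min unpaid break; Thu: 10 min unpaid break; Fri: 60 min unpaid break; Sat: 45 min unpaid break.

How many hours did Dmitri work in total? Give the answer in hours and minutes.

43 h 3 min

Mon: 07:39–16:44 = 9 h 5 min; less 45 min break → 8 h 20 min
Tue: 07:33–15:01 = 7 h 28 min
Wed: 08:43–13:44 = 5 h 1 min
Thu: 10:02–18:49 = 8 h 47 min; less 10 min break → 8 h 37 min
Fri: 09:56–16:04 = 6 h 8 min; less 60 min break → 5 h 8 min
Sat: 05:57–15:11 = 9 h 14 min; less 45 min break → 8 h 29 min
Total: 8 h 20 min + 7 h 28 min + 5 h 1 min + 8 h 37 min + 5 h 8 min + 8 h 29 min = 43 h 3 min.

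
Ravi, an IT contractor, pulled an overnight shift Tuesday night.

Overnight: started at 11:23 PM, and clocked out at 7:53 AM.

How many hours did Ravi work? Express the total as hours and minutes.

8 h 30 min

Overnight: 11:23 PM → midnight = 0 h 37 min; midnight → 7:53 AM = 7 h 53 min; span 8 h 30 min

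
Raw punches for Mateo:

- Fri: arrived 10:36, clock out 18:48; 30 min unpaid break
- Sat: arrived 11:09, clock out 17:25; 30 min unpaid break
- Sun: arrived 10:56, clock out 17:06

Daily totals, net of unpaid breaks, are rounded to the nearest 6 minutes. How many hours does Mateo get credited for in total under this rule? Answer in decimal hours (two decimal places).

Fri: 10:36–18:48 = 8 h 12 min − 30 min = 7 h 42 min → rounds to 7 h 42 min
Sat: 11:09–17:25 = 6 h 16 min − 30 min = 5 h 46 min → rounds to 5 h 48 min
Sun: 10:56–17:06 = 6 h 10 min → rounds to 6 h 12 min
Total credited: 19 h 42 min.

19.70 hours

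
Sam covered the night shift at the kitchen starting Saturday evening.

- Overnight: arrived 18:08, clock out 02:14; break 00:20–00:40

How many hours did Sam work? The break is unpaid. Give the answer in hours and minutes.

Overnight: 18:08 → midnight = 5 h 52 min; midnight → 02:14 = 2 h 14 min; span 8 h 6 min; less 20 min break → 7 h 46 min

7 h 46 min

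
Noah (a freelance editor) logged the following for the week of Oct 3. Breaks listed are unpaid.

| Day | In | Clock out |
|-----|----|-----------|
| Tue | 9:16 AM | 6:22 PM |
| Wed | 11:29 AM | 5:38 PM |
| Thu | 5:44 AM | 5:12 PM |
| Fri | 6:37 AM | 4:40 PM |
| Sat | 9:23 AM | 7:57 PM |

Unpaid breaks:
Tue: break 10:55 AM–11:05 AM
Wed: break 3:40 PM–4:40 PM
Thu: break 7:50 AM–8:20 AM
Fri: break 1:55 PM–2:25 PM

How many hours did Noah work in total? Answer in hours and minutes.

45 h 10 min

Tue: 9:16 AM–6:22 PM = 9 h 6 min; less 10 min break → 8 h 56 min
Wed: 11:29 AM–5:38 PM = 6 h 9 min; less 60 min break → 5 h 9 min
Thu: 5:44 AM–5:12 PM = 11 h 28 min; less 30 min break → 10 h 58 min
Fri: 6:37 AM–4:40 PM = 10 h 3 min; less 30 min break → 9 h 33 min
Sat: 9:23 AM–7:57 PM = 10 h 34 min
Total: 8 h 56 min + 5 h 9 min + 10 h 58 min + 9 h 33 min + 10 h 34 min = 45 h 10 min.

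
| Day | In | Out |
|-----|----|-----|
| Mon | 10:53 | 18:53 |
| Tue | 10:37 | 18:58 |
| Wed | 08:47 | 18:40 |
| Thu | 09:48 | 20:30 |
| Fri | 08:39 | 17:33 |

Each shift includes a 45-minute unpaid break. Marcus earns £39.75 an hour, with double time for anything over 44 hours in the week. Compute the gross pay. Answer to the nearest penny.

Mon: 10:53–18:53 = 8 h 0 min; less 45 min break → 7 h 15 min
Tue: 10:37–18:58 = 8 h 21 min; less 45 min break → 7 h 36 min
Wed: 08:47–18:40 = 9 h 53 min; less 45 min break → 9 h 8 min
Thu: 09:48–20:30 = 10 h 42 min; less 45 min break → 9 h 57 min
Fri: 08:39–17:33 = 8 h 54 min; less 45 min break → 8 h 9 min
Total worked: 42 h 5 min = 2525 min.
Regular 42 h 5 min = 2525 min at £39.75/h; overtime 0 h 0 min = 0 min at £79.50/h.
Pay = (2525 × £39.75 + 0 × £79.50) ÷ 60 = £1672.81.

£1672.81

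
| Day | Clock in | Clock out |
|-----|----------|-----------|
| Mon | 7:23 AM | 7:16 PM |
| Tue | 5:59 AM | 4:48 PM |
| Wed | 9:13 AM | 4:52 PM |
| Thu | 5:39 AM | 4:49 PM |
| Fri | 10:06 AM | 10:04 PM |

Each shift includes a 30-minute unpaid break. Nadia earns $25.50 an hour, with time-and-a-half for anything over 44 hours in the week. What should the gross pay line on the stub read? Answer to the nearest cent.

Mon: 7:23 AM–7:16 PM = 11 h 53 min; less 30 min break → 11 h 23 min
Tue: 5:59 AM–4:48 PM = 10 h 49 min; less 30 min break → 10 h 19 min
Wed: 9:13 AM–4:52 PM = 7 h 39 min; less 30 min break → 7 h 9 min
Thu: 5:39 AM–4:49 PM = 11 h 10 min; less 30 min break → 10 h 40 min
Fri: 10:06 AM–10:04 PM = 11 h 58 min; less 30 min break → 11 h 28 min
Total worked: 50 h 59 min = 3059 min.
Regular 44 h 0 min = 2640 min at $25.50/h; overtime 6 h 59 min = 419 min at $38.25/h.
Pay = (2640 × $25.50 + 419 × $38.25) ÷ 60 = $1389.11.

$1389.11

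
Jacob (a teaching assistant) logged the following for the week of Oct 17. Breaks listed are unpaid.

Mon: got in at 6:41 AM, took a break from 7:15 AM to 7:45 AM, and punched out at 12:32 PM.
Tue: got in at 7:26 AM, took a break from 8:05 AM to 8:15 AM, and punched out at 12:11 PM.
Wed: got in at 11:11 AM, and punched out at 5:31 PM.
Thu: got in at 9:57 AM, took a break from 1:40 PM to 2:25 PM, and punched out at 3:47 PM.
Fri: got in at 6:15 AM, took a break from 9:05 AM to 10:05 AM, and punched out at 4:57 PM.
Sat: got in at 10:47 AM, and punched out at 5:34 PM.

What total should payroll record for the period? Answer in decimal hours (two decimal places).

37.83 hours

Mon: 6:41 AM–12:32 PM = 5 h 51 min; less 30 min break → 5 h 21 min
Tue: 7:26 AM–12:11 PM = 4 h 45 min; less 10 min break → 4 h 35 min
Wed: 11:11 AM–5:31 PM = 6 h 20 min
Thu: 9:57 AM–3:47 PM = 5 h 50 min; less 45 min break → 5 h 5 min
Fri: 6:15 AM–4:57 PM = 10 h 42 min; less 60 min break → 9 h 42 min
Sat: 10:47 AM–5:34 PM = 6 h 47 min
Total: 5 h 21 min + 4 h 35 min + 6 h 20 min + 5 h 5 min + 9 h 42 min + 6 h 47 min = 37 h 50 min.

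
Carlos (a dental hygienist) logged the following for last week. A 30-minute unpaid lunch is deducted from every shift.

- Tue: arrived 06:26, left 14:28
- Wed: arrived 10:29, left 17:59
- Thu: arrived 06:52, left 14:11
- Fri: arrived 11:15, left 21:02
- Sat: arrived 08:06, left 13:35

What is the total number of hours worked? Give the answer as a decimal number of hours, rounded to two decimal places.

35.62 hours

Tue: 06:26–14:28 = 8 h 2 min; less 30 min break → 7 h 32 min
Wed: 10:29–17:59 = 7 h 30 min; less 30 min break → 7 h 0 min
Thu: 06:52–14:11 = 7 h 19 min; less 30 min break → 6 h 49 min
Fri: 11:15–21:02 = 9 h 47 min; less 30 min break → 9 h 17 min
Sat: 08:06–13:35 = 5 h 29 min; less 30 min break → 4 h 59 min
Total: 7 h 32 min + 7 h 0 min + 6 h 49 min + 9 h 17 min + 4 h 59 min = 35 h 37 min.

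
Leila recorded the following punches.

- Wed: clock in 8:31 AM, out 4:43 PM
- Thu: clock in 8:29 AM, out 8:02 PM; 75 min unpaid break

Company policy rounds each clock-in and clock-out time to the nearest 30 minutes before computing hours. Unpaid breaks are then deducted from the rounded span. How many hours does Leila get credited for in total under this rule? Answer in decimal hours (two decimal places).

Wed: in 8:31 AM→8:30 AM, out 4:43 PM→4:30 PM; 8 h 0 min
Thu: in 8:29 AM→8:30 AM, out 8:02 PM→8:00 PM; 11 h 30 min − 75 min = 10 h 15 min
Total credited: 18 h 15 min.

18.25 hours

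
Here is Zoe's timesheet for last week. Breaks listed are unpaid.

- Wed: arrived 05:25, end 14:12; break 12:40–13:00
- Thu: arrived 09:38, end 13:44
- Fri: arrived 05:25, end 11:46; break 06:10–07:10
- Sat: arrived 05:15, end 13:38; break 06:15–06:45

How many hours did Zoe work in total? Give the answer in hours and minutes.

Wed: 05:25–14:12 = 8 h 47 min; less 20 min break → 8 h 27 min
Thu: 09:38–13:44 = 4 h 6 min
Fri: 05:25–11:46 = 6 h 21 min; less 60 min break → 5 h 21 min
Sat: 05:15–13:38 = 8 h 23 min; less 30 min break → 7 h 53 min
Total: 8 h 27 min + 4 h 6 min + 5 h 21 min + 7 h 53 min = 25 h 47 min.

25 h 47 min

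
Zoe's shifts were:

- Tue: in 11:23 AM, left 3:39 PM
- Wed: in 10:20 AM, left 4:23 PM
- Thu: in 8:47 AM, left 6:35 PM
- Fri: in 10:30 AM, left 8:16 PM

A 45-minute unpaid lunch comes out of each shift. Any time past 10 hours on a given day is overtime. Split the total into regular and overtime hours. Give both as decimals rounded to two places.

Regular 26.88 hours, overtime 0.00 hours

Tue: 11:23 AM–3:39 PM = 4 h 16 min; less 45 min break → 3 h 31 min
Wed: 10:20 AM–4:23 PM = 6 h 3 min; less 45 min break → 5 h 18 min
Thu: 8:47 AM–6:35 PM = 9 h 48 min; less 45 min break → 9 h 3 min
Fri: 10:30 AM–8:16 PM = 9 h 46 min; less 45 min break → 9 h 1 min
Tue reg 3 h 31 min / OT 0 h 0 min; Wed reg 5 h 18 min / OT 0 h 0 min; Thu reg 9 h 3 min / OT 0 h 0 min; Fri reg 9 h 1 min / OT 0 h 0 min.
Totals: regular 26 h 53 min, overtime 0 h 0 min.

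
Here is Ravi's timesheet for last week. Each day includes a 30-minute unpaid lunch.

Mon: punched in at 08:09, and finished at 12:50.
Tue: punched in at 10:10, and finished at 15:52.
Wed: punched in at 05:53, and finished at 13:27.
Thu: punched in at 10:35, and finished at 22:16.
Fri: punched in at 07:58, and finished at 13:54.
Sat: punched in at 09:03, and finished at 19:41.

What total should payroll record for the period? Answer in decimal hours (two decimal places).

43.20 hours

Mon: 08:09–12:50 = 4 h 41 min; less 30 min break → 4 h 11 min
Tue: 10:10–15:52 = 5 h 42 min; less 30 min break → 5 h 12 min
Wed: 05:53–13:27 = 7 h 34 min; less 30 min break → 7 h 4 min
Thu: 10:35–22:16 = 11 h 41 min; less 30 min break → 11 h 11 min
Fri: 07:58–13:54 = 5 h 56 min; less 30 min break → 5 h 26 min
Sat: 09:03–19:41 = 10 h 38 min; less 30 min break → 10 h 8 min
Total: 4 h 11 min + 5 h 12 min + 7 h 4 min + 11 h 11 min + 5 h 26 min + 10 h 8 min = 43 h 12 min.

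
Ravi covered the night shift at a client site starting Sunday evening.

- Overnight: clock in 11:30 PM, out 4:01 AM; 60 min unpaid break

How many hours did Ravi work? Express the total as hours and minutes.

3 h 31 min

Overnight: 11:30 PM → midnight = 0 h 30 min; midnight → 4:01 AM = 4 h 1 min; span 4 h 31 min; less 60 min break → 3 h 31 min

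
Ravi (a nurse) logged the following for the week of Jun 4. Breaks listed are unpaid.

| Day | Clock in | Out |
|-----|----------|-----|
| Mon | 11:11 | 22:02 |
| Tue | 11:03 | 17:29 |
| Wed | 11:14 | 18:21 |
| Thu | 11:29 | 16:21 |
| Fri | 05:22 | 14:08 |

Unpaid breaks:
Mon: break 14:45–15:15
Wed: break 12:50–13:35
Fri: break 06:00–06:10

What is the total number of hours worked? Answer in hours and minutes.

36 h 37 min

Mon: 11:11–22:02 = 10 h 51 min; less 30 min break → 10 h 21 min
Tue: 11:03–17:29 = 6 h 26 min
Wed: 11:14–18:21 = 7 h 7 min; less 45 min break → 6 h 22 min
Thu: 11:29–16:21 = 4 h 52 min
Fri: 05:22–14:08 = 8 h 46 min; less 10 min break → 8 h 36 min
Total: 10 h 21 min + 6 h 26 min + 6 h 22 min + 4 h 52 min + 8 h 36 min = 36 h 37 min.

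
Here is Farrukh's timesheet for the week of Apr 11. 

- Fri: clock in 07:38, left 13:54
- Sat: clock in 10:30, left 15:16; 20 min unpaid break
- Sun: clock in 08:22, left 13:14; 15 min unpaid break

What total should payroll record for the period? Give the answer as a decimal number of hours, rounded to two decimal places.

15.32 hours

Fri: 07:38–13:54 = 6 h 16 min
Sat: 10:30–15:16 = 4 h 46 min; less 20 min break → 4 h 26 min
Sun: 08:22–13:14 = 4 h 52 min; less 15 min break → 4 h 37 min
Total: 6 h 16 min + 4 h 26 min + 4 h 37 min = 15 h 19 min.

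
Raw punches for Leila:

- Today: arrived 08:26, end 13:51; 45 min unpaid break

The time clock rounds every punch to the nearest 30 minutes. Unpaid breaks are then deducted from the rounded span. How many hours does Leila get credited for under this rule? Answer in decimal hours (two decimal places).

Today: in 08:26→08:30, out 13:51→14:00; 5 h 30 min − 45 min = 4 h 45 min

4.75 hours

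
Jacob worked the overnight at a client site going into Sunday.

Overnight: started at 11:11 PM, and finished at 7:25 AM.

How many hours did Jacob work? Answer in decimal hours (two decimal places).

Overnight: 11:11 PM → midnight = 0 h 49 min; midnight → 7:25 AM = 7 h 25 min; span 8 h 14 min

8.23 hours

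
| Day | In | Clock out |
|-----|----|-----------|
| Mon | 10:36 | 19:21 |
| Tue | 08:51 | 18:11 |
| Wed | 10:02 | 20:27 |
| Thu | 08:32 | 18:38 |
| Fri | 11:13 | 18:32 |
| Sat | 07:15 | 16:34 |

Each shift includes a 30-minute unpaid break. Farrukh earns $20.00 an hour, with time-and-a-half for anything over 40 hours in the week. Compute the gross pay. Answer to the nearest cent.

$1167.00

Mon: 10:36–19:21 = 8 h 45 min; less 30 min break → 8 h 15 min
Tue: 08:51–18:11 = 9 h 20 min; less 30 min break → 8 h 50 min
Wed: 10:02–20:27 = 10 h 25 min; less 30 min break → 9 h 55 min
Thu: 08:32–18:38 = 10 h 6 min; less 30 min break → 9 h 36 min
Fri: 11:13–18:32 = 7 h 19 min; less 30 min break → 6 h 49 min
Sat: 07:15–16:34 = 9 h 19 min; less 30 min break → 8 h 49 min
Total worked: 52 h 14 min = 3134 min.
Regular 40 h 0 min = 2400 min at $20.00/h; overtime 12 h 14 min = 734 min at $30.00/h.
Pay = (2400 × $20.00 + 734 × $30.00) ÷ 60 = $1167.00.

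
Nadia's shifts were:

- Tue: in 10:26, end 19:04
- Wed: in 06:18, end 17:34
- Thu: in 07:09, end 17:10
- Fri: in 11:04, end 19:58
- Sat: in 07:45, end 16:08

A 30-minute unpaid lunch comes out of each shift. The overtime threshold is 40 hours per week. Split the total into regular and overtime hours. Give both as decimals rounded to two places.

Tue: 10:26–19:04 = 8 h 38 min; less 30 min break → 8 h 8 min
Wed: 06:18–17:34 = 11 h 16 min; less 30 min break → 10 h 46 min
Thu: 07:09–17:10 = 10 h 1 min; less 30 min break → 9 h 31 min
Fri: 11:04–19:58 = 8 h 54 min; less 30 min break → 8 h 24 min
Sat: 07:45–16:08 = 8 h 23 min; less 30 min break → 7 h 53 min
Total worked: 44 h 42 min = 44.70 h.
Threshold 40 h → overtime 4 h 42 min, regular 40 h 0 min.

Regular 40.00 hours, overtime 4.70 hours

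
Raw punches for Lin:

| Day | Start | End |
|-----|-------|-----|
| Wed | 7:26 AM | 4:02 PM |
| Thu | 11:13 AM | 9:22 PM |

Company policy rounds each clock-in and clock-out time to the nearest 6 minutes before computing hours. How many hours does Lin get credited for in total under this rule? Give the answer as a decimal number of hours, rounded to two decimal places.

Wed: in 7:26 AM→7:24 AM, out 4:02 PM→4:00 PM; 8 h 36 min
Thu: in 11:13 AM→11:12 AM, out 9:22 PM→9:24 PM; 10 h 12 min
Total credited: 18 h 48 min.

18.80 hours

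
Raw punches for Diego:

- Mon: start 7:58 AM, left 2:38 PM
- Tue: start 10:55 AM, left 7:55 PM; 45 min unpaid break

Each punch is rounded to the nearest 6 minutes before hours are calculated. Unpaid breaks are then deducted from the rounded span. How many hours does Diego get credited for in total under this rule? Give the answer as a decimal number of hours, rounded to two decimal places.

Mon: in 7:58 AM→8:00 AM, out 2:38 PM→2:36 PM; 6 h 36 min
Tue: in 10:55 AM→10:54 AM, out 7:55 PM→7:54 PM; 9 h 0 min − 45 min = 8 h 15 min
Total credited: 14 h 51 min.

14.85 hours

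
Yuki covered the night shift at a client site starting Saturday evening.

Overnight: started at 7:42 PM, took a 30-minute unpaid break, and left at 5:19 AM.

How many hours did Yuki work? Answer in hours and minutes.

Overnight: 7:42 PM → midnight = 4 h 18 min; midnight → 5:19 AM = 5 h 19 min; span 9 h 37 min; less 30 min break → 9 h 7 min

9 h 7 min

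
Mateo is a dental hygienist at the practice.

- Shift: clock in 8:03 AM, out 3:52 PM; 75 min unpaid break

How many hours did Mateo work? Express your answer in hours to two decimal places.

6.57 hours

Shift: 8:03 AM–3:52 PM = 7 h 49 min; less 75 min break → 6 h 34 min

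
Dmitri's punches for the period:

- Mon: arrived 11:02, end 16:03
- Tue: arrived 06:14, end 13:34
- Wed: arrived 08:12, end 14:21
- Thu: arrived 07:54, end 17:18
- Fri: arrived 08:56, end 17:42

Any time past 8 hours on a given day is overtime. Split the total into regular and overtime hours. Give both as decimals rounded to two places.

Mon: 11:02–16:03 = 5 h 1 min
Tue: 06:14–13:34 = 7 h 20 min
Wed: 08:12–14:21 = 6 h 9 min
Thu: 07:54–17:18 = 9 h 24 min
Fri: 08:56–17:42 = 8 h 46 min
Mon reg 5 h 1 min / OT 0 h 0 min; Tue reg 7 h 20 min / OT 0 h 0 min; Wed reg 6 h 9 min / OT 0 h 0 min; Thu reg 8 h 0 min / OT 1 h 24 min; Fri reg 8 h 0 min / OT 0 h 46 min.
Totals: regular 34 h 30 min, overtime 2 h 10 min.

Regular 34.50 hours, overtime 2.17 hours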